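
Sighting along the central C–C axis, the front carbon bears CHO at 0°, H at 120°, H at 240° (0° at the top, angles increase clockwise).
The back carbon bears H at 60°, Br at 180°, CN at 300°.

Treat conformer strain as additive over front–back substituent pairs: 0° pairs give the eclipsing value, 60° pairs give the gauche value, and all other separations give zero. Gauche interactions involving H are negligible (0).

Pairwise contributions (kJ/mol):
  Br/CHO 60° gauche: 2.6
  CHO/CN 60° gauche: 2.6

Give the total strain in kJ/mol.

This conformer is staggered. CHO at 0° is gauche with CN at 300° (2.6). Total 2.6 kJ/mol.

2.6 kJ/mol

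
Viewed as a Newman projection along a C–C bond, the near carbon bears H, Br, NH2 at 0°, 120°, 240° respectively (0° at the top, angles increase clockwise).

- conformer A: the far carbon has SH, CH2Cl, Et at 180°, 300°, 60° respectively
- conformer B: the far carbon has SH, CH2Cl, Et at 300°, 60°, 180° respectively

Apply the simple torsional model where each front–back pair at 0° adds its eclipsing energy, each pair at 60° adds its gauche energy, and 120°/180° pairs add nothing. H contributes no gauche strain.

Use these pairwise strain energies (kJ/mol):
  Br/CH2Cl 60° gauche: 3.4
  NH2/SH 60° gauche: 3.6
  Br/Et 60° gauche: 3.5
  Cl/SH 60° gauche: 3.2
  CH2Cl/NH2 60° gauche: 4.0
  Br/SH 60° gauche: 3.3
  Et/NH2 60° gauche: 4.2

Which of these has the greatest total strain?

B

A is staggered. Br at 120° is gauche with SH at 180° (3.3); Br at 120° is gauche with Et at 60° (3.5); NH2 at 240° is gauche with SH at 180° (3.6); NH2 at 240° is gauche with CH2Cl at 300° (4.0). Total 14.4 kJ/mol.
B is staggered. Br at 120° is gauche with CH2Cl at 60° (3.4); Br at 120° is gauche with Et at 180° (3.5); NH2 at 240° is gauche with SH at 300° (3.6); NH2 at 240° is gauche with Et at 180° (4.2). Total 14.7 kJ/mol.
B has the highest total (14.7 kJ/mol).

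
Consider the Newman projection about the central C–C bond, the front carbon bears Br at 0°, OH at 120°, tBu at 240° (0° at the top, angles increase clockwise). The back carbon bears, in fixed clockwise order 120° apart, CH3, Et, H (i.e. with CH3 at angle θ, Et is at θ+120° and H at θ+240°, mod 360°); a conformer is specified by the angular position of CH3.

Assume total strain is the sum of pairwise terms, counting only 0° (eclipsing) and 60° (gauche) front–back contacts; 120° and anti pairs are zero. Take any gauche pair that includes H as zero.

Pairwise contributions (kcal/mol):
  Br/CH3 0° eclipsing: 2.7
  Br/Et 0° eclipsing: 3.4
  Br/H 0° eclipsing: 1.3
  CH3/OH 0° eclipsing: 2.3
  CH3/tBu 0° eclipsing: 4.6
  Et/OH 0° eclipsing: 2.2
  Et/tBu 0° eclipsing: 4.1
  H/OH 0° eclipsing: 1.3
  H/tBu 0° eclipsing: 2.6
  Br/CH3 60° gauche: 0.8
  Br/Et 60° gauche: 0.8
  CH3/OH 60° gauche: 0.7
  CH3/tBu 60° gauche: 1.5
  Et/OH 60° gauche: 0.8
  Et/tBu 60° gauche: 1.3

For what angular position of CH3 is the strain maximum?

CH3 at 0° is eclipsed. Br at 0° is eclipsed with CH3 at 0° (2.7); OH at 120° is eclipsed with Et at 120° (2.2); tBu at 240° is eclipsed with H at 240° (2.6). Total 7.5 kcal/mol.
CH3 at 60° is staggered. Br at 0° is gauche with CH3 at 60° (0.8); OH at 120° is gauche with CH3 at 60° (0.7); OH at 120° is gauche with Et at 180° (0.8); tBu at 240° is gauche with Et at 180° (1.3). Total 3.6 kcal/mol.
CH3 at 120° is eclipsed. Br at 0° is eclipsed with H at 0° (1.3); OH at 120° is eclipsed with CH3 at 120° (2.3); tBu at 240° is eclipsed with Et at 240° (4.1). Total 7.7 kcal/mol.
CH3 at 180° is staggered. Br at 0° is gauche with Et at 300° (0.8); OH at 120° is gauche with CH3 at 180° (0.7); tBu at 240° is gauche with CH3 at 180° (1.5); tBu at 240° is gauche with Et at 300° (1.3). Total 4.3 kcal/mol.
CH3 at 240° is eclipsed. Br at 0° is eclipsed with Et at 0° (3.4); OH at 120° is eclipsed with H at 120° (1.3); tBu at 240° is eclipsed with CH3 at 240° (4.6). Total 9.3 kcal/mol.
CH3 at 300° is staggered. Br at 0° is gauche with CH3 at 300° (0.8); Br at 0° is gauche with Et at 60° (0.8); OH at 120° is gauche with Et at 60° (0.8); tBu at 240° is gauche with CH3 at 300° (1.5). Total 3.9 kcal/mol.
The maximum (9.3 kcal/mol) occurs with CH3 at 240°.

240°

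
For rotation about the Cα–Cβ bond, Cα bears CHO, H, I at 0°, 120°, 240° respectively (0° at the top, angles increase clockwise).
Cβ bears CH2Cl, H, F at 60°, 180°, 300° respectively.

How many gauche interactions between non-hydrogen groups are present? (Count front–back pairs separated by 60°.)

3

Non-H gauche pairs: CHO(0°)/CH2Cl(60°); CHO(0°)/F(300°); I(240°)/F(300°) — 3 interactions.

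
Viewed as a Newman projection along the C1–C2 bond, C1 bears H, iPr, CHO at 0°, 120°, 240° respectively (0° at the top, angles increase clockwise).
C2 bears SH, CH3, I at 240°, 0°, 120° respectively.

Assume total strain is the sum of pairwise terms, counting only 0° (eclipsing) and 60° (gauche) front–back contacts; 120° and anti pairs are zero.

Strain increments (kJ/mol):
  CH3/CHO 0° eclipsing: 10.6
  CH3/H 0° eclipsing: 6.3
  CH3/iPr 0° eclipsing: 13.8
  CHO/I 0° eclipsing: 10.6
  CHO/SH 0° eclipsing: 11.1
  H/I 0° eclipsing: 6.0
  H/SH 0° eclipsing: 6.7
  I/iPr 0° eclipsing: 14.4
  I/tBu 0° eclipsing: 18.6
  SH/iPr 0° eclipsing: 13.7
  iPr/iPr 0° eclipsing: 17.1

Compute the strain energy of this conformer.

31.8 kJ/mol

This conformer (eclipsed): H(0°)/CH3(0°) eclipsed 6.3; iPr(120°)/I(120°) eclipsed 14.4; CHO(240°)/SH(240°) eclipsed 11.1 → 31.8 kJ/mol.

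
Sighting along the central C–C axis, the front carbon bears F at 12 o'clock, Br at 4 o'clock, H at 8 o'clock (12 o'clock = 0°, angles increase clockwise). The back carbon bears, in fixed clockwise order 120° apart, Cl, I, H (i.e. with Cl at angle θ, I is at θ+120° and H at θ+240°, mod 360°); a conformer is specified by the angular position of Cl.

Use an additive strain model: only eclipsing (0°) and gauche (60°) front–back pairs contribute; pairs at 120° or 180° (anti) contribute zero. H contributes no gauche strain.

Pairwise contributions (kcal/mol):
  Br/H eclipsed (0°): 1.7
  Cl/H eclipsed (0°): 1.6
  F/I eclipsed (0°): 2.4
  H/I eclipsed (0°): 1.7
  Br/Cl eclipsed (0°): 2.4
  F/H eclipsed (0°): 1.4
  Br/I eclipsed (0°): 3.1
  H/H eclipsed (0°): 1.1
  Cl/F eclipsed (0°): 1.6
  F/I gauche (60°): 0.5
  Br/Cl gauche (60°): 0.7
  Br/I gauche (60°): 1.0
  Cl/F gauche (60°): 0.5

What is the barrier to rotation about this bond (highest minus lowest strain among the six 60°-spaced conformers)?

Cl at 0° (eclipsed): F(0°)/Cl(0°) eclipsed 1.6; Br(120°)/I(120°) eclipsed 3.1; H(240°)/H(240°) eclipsed 1.1 → 5.8 kcal/mol.
Cl at 60° (staggered): F(0°)/Cl(60°) gauche 0.5; Br(120°)/Cl(60°) gauche 0.7; Br(120°)/I(180°) gauche 1.0 → 2.2 kcal/mol.
Cl at 120° (eclipsed): F(0°)/H(0°) eclipsed 1.4; Br(120°)/Cl(120°) eclipsed 2.4; H(240°)/I(240°) eclipsed 1.7 → 5.5 kcal/mol.
Cl at 180° (staggered): F(0°)/I(300°) gauche 0.5; Br(120°)/Cl(180°) gauche 0.7 → 1.2 kcal/mol.
Cl at 240° (eclipsed): F(0°)/I(0°) eclipsed 2.4; Br(120°)/H(120°) eclipsed 1.7; H(240°)/Cl(240°) eclipsed 1.6 → 5.7 kcal/mol.
Cl at 300° (staggered): F(0°)/Cl(300°) gauche 0.5; F(0°)/I(60°) gauche 0.5; Br(120°)/I(60°) gauche 1.0 → 2.0 kcal/mol.
Max at 0° (5.8 kcal/mol), min at 180° (1.2 kcal/mol); barrier = 4.6 kcal/mol.

4.6 kcal/mol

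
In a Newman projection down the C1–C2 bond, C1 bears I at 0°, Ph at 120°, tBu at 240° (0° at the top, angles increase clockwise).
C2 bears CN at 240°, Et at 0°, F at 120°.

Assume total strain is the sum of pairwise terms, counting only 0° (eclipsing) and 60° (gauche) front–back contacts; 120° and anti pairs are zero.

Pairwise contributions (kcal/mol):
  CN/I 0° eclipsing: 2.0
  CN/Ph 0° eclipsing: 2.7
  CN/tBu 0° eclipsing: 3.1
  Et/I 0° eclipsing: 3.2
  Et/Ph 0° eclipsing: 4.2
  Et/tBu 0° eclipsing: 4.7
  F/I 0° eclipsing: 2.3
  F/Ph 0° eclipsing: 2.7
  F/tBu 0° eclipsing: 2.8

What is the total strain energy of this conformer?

This conformer is eclipsed. I at 0° is eclipsed with Et at 0° (3.2); Ph at 120° is eclipsed with F at 120° (2.7); tBu at 240° is eclipsed with CN at 240° (3.1). Total 9.0 kcal/mol.

9.0 kcal/mol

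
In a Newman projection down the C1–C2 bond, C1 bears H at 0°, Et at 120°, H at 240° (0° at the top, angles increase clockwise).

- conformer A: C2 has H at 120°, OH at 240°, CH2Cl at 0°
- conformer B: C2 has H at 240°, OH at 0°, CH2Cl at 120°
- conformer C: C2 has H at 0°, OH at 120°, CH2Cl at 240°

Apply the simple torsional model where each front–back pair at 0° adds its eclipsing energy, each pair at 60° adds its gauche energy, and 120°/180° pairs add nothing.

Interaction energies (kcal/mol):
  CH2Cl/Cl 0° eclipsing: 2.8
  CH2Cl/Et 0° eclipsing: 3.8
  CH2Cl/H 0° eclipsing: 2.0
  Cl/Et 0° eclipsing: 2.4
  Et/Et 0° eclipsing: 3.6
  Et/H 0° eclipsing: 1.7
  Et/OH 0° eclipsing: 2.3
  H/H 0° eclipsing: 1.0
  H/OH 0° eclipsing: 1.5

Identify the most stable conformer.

A

A (eclipsed): H–CH2Cl eclipsed, Et–H eclipsed, H–OH eclipsed; 2.0 + 1.7 + 1.5 = 5.2 kcal/mol.
B (eclipsed): H–OH eclipsed, Et–CH2Cl eclipsed, H–H eclipsed; 1.5 + 3.8 + 1.0 = 6.3 kcal/mol.
C (eclipsed): H–H eclipsed, Et–OH eclipsed, H–CH2Cl eclipsed; 1.0 + 2.3 + 2.0 = 5.3 kcal/mol.
A has the lowest total (5.2 kcal/mol).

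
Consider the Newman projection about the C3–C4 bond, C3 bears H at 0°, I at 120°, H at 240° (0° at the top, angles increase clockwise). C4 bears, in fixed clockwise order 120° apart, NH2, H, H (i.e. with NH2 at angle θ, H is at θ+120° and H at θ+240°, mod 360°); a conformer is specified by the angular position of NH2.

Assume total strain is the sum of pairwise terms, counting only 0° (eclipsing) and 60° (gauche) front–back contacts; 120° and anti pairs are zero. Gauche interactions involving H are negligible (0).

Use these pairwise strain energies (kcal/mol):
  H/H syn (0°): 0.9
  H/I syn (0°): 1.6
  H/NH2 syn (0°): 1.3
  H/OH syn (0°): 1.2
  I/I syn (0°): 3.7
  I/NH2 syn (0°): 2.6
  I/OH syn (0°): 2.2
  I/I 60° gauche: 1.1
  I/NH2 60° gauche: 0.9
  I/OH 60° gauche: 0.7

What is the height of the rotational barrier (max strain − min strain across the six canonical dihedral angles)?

NH2 at 0° is eclipsed. H at 0° is eclipsed with NH2 at 0° (1.3); I at 120° is eclipsed with H at 120° (1.6); H at 240° is eclipsed with H at 240° (0.9). Total 3.8 kcal/mol.
NH2 at 60° is staggered. I at 120° is gauche with NH2 at 60° (0.9). Total 0.9 kcal/mol.
NH2 at 120° is eclipsed. H at 0° is eclipsed with H at 0° (0.9); I at 120° is eclipsed with NH2 at 120° (2.6); H at 240° is eclipsed with H at 240° (0.9). Total 4.4 kcal/mol.
NH2 at 180° is staggered. I at 120° is gauche with NH2 at 180° (0.9). Total 0.9 kcal/mol.
NH2 at 240° is eclipsed. H at 0° is eclipsed with H at 0° (0.9); I at 120° is eclipsed with H at 120° (1.6); H at 240° is eclipsed with NH2 at 240° (1.3). Total 3.8 kcal/mol.
NH2 at 300° (staggered): no non-H gauche contacts → 0.0 kcal/mol.
Max at 120° (4.4 kcal/mol), min at 300° (0.0 kcal/mol); barrier = 4.4 kcal/mol.

4.4 kcal/mol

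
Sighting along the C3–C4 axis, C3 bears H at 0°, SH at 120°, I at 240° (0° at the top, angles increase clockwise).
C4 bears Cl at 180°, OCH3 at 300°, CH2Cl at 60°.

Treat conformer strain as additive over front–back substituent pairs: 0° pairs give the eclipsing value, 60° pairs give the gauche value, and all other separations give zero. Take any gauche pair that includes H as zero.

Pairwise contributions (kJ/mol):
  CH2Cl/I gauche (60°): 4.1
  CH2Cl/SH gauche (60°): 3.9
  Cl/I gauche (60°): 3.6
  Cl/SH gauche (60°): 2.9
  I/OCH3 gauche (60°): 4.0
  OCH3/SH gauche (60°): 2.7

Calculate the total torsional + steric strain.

14.4 kJ/mol

This conformer (staggered): SH(120°)/Cl(180°) gauche 2.9; SH(120°)/CH2Cl(60°) gauche 3.9; I(240°)/Cl(180°) gauche 3.6; I(240°)/OCH3(300°) gauche 4.0 → 14.4 kJ/mol.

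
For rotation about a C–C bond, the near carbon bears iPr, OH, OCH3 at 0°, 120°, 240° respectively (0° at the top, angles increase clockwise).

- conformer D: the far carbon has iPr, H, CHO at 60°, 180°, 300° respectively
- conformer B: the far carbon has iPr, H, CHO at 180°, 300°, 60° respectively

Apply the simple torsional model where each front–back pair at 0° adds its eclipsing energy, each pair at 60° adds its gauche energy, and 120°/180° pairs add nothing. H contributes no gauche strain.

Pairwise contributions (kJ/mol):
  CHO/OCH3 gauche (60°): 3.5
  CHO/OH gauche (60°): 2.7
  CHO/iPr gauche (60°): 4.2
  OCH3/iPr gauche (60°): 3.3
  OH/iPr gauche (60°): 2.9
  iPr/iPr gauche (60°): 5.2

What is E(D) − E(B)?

+2.7 kJ/mol

D is staggered. iPr at 0° is gauche with iPr at 60° (5.2); iPr at 0° is gauche with CHO at 300° (4.2); OH at 120° is gauche with iPr at 60° (2.9); OCH3 at 240° is gauche with CHO at 300° (3.5). Total 15.8 kJ/mol.
B is staggered. iPr at 0° is gauche with CHO at 60° (4.2); OH at 120° is gauche with iPr at 180° (2.9); OH at 120° is gauche with CHO at 60° (2.7); OCH3 at 240° is gauche with iPr at 180° (3.3). Total 13.1 kJ/mol.
E(D) − E(B) = 15.8 − 13.1 = +2.7 kJ/mol.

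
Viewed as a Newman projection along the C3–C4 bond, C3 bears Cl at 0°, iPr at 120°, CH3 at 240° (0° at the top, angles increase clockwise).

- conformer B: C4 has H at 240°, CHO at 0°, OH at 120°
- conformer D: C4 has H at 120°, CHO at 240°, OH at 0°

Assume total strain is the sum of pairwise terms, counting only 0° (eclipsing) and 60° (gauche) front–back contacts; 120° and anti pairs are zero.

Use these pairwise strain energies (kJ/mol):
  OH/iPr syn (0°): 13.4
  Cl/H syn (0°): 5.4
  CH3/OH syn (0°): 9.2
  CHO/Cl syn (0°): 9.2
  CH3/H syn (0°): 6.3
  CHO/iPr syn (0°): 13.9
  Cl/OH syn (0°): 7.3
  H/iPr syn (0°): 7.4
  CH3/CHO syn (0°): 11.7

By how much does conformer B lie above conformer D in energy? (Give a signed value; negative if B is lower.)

+2.5 kJ/mol

B (eclipsed): Cl(0°)/CHO(0°) eclipsed 9.2; iPr(120°)/OH(120°) eclipsed 13.4; CH3(240°)/H(240°) eclipsed 6.3 → 28.9 kJ/mol.
D (eclipsed): Cl(0°)/OH(0°) eclipsed 7.3; iPr(120°)/H(120°) eclipsed 7.4; CH3(240°)/CHO(240°) eclipsed 11.7 → 26.4 kJ/mol.
E(B) − E(D) = 28.9 − 26.4 = +2.5 kJ/mol.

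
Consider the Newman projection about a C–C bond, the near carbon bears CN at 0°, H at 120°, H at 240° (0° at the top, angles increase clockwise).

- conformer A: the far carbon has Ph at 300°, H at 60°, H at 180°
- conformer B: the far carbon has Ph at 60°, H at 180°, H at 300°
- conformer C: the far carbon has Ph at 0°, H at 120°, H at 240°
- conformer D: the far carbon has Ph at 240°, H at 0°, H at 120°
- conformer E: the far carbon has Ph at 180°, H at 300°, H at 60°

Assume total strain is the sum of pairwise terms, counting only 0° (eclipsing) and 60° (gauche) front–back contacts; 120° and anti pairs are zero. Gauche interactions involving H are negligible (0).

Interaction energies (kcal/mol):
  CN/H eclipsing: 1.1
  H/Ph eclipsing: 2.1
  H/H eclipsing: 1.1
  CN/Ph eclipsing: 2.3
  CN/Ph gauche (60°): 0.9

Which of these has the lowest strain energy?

A (staggered): CN–Ph gauche; 0.9 = 0.9 kcal/mol.
B (staggered): CN–Ph gauche; 0.9 = 0.9 kcal/mol.
C (eclipsed): CN–Ph eclipsed, H–H eclipsed, H–H eclipsed; 2.3 + 1.1 + 1.1 = 4.5 kcal/mol.
D (eclipsed): CN–H eclipsed, H–H eclipsed, H–Ph eclipsed; 1.1 + 1.1 + 2.1 = 4.3 kcal/mol.
E (staggered): no non-H gauche contacts → 0.0 kcal/mol.
E has the lowest total (0.0 kcal/mol).

E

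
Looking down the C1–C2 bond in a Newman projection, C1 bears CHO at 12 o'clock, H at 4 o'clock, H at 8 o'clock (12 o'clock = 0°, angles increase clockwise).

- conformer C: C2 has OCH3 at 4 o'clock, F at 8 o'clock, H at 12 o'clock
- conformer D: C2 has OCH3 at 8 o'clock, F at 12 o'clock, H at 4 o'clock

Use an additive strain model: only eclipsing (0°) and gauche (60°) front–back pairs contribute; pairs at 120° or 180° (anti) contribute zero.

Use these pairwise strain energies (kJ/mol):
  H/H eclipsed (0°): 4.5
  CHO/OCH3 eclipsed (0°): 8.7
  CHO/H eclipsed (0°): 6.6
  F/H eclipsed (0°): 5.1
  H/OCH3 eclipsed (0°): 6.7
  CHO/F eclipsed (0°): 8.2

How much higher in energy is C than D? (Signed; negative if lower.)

-1.0 kJ/mol

C is eclipsed. CHO at 0° is eclipsed with H at 0° (6.6); H at 120° is eclipsed with OCH3 at 120° (6.7); H at 240° is eclipsed with F at 240° (5.1). Total 18.4 kJ/mol.
D is eclipsed. CHO at 0° is eclipsed with F at 0° (8.2); H at 120° is eclipsed with H at 120° (4.5); H at 240° is eclipsed with OCH3 at 240° (6.7). Total 19.4 kJ/mol.
E(C) − E(D) = 18.4 − 19.4 = -1.0 kJ/mol.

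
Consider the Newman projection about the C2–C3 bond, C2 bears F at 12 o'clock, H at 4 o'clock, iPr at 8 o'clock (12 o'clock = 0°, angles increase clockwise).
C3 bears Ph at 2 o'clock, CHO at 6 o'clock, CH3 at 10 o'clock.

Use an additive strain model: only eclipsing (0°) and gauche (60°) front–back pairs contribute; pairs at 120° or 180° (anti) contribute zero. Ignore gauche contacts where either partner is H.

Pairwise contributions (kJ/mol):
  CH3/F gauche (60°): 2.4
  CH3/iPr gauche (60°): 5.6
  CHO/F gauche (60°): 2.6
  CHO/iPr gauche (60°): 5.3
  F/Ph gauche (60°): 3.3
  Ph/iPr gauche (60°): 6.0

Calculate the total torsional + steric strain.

16.6 kJ/mol

This conformer is staggered. F at 0° is gauche with Ph at 60° (3.3); F at 0° is gauche with CH3 at 300° (2.4); iPr at 240° is gauche with CHO at 180° (5.3); iPr at 240° is gauche with CH3 at 300° (5.6). Total 16.6 kJ/mol.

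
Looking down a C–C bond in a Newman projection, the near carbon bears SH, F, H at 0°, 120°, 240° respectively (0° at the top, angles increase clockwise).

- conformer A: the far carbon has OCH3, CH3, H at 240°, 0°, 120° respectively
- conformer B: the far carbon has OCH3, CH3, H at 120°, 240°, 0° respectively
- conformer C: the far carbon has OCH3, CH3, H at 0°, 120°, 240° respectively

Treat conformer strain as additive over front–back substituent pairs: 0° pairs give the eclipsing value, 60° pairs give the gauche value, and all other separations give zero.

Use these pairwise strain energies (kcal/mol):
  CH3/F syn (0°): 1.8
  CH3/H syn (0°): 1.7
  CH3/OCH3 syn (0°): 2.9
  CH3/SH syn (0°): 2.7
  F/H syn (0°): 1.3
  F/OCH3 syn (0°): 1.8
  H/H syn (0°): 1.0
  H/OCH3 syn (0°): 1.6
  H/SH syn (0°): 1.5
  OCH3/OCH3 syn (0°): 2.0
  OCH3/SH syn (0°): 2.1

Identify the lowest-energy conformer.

A is eclipsed. SH at 0° is eclipsed with CH3 at 0° (2.7); F at 120° is eclipsed with H at 120° (1.3); H at 240° is eclipsed with OCH3 at 240° (1.6). Total 5.6 kcal/mol.
B is eclipsed. SH at 0° is eclipsed with H at 0° (1.5); F at 120° is eclipsed with OCH3 at 120° (1.8); H at 240° is eclipsed with CH3 at 240° (1.7). Total 5.0 kcal/mol.
C is eclipsed. SH at 0° is eclipsed with OCH3 at 0° (2.1); F at 120° is eclipsed with CH3 at 120° (1.8); H at 240° is eclipsed with H at 240° (1.0). Total 4.9 kcal/mol.
C has the lowest total (4.9 kcal/mol).

C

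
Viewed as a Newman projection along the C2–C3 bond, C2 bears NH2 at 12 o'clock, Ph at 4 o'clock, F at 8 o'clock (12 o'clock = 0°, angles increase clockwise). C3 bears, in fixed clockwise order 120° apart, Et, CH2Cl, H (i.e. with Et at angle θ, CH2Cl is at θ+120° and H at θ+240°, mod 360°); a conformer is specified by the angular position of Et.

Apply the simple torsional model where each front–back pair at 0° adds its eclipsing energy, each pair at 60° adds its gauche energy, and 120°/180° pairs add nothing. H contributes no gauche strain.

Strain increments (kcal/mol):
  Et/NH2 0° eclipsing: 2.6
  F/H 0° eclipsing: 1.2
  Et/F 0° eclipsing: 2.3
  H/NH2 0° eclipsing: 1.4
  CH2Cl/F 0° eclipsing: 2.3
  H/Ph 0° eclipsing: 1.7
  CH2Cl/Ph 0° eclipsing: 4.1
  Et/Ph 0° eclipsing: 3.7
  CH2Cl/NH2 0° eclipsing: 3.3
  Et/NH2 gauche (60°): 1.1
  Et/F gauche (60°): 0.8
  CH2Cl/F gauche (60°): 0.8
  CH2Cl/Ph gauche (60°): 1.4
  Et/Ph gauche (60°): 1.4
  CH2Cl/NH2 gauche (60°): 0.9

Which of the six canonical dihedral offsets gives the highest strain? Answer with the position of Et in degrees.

0°

Et at 0° (eclipsed): NH2–Et eclipsed, Ph–CH2Cl eclipsed, F–H eclipsed; 2.6 + 4.1 + 1.2 = 7.9 kcal/mol.
Et at 60° (staggered): NH2–Et gauche, Ph–Et gauche, Ph–CH2Cl gauche, F–CH2Cl gauche; 1.1 + 1.4 + 1.4 + 0.8 = 4.7 kcal/mol.
Et at 120° (eclipsed): NH2–H eclipsed, Ph–Et eclipsed, F–CH2Cl eclipsed; 1.4 + 3.7 + 2.3 = 7.4 kcal/mol.
Et at 180° (staggered): NH2–CH2Cl gauche, Ph–Et gauche, F–Et gauche, F–CH2Cl gauche; 0.9 + 1.4 + 0.8 + 0.8 = 3.9 kcal/mol.
Et at 240° (eclipsed): NH2–CH2Cl eclipsed, Ph–H eclipsed, F–Et eclipsed; 3.3 + 1.7 + 2.3 = 7.3 kcal/mol.
Et at 300° (staggered): NH2–Et gauche, NH2–CH2Cl gauche, Ph–CH2Cl gauche, F–Et gauche; 1.1 + 0.9 + 1.4 + 0.8 = 4.2 kcal/mol.
The maximum (7.9 kcal/mol) occurs with Et at 0°.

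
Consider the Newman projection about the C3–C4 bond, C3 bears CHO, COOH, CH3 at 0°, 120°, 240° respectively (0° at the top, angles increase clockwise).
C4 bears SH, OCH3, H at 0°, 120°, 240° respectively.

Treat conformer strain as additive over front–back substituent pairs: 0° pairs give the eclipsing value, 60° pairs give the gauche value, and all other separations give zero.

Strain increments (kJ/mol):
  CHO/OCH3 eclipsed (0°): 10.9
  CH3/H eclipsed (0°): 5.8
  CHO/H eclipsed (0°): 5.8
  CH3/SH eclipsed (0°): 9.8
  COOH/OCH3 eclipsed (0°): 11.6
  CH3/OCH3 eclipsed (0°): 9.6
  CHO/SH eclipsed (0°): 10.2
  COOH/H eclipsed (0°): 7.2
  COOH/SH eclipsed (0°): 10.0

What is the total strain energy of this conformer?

This conformer (eclipsed): CHO(0°)/SH(0°) eclipsed 10.2; COOH(120°)/OCH3(120°) eclipsed 11.6; CH3(240°)/H(240°) eclipsed 5.8 → 27.6 kJ/mol.

27.6 kJ/mol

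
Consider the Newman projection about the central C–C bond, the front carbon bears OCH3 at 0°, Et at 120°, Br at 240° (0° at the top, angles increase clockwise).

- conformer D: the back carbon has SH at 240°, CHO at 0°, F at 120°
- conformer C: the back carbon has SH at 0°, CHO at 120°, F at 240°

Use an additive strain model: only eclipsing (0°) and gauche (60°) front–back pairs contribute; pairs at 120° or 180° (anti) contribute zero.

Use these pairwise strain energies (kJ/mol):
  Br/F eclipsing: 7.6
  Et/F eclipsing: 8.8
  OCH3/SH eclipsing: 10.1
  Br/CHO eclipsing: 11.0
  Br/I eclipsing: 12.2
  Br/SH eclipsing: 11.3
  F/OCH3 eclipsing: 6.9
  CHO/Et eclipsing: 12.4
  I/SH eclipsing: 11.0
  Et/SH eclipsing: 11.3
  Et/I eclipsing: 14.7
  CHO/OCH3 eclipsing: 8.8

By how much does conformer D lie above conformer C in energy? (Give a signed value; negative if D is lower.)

-1.2 kJ/mol

D is eclipsed. OCH3 at 0° is eclipsed with CHO at 0° (8.8); Et at 120° is eclipsed with F at 120° (8.8); Br at 240° is eclipsed with SH at 240° (11.3). Total 28.9 kJ/mol.
C is eclipsed. OCH3 at 0° is eclipsed with SH at 0° (10.1); Et at 120° is eclipsed with CHO at 120° (12.4); Br at 240° is eclipsed with F at 240° (7.6). Total 30.1 kJ/mol.
E(D) − E(C) = 28.9 − 30.1 = -1.2 kJ/mol.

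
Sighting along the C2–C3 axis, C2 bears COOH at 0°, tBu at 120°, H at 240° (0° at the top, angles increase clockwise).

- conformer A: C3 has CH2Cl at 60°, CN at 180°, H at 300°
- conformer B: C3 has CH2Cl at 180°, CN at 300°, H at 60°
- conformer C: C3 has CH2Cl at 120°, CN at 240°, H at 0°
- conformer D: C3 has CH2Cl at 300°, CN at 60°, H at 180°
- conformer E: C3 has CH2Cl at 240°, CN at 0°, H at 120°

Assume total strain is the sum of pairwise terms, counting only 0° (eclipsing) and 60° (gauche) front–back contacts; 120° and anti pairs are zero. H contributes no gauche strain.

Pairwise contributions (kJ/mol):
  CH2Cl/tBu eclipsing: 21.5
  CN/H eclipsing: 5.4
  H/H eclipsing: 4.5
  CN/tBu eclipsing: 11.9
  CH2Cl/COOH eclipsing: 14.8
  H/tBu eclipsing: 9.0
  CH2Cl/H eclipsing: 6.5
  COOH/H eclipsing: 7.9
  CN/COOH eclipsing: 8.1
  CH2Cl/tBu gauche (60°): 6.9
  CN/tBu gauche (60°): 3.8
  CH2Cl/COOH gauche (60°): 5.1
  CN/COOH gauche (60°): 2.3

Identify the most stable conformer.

B

A (staggered): COOH(0°)/CH2Cl(60°) gauche 5.1; tBu(120°)/CH2Cl(60°) gauche 6.9; tBu(120°)/CN(180°) gauche 3.8 → 15.8 kJ/mol.
B (staggered): COOH(0°)/CN(300°) gauche 2.3; tBu(120°)/CH2Cl(180°) gauche 6.9 → 9.2 kJ/mol.
C (eclipsed): COOH(0°)/H(0°) eclipsed 7.9; tBu(120°)/CH2Cl(120°) eclipsed 21.5; H(240°)/CN(240°) eclipsed 5.4 → 34.8 kJ/mol.
D (staggered): COOH(0°)/CH2Cl(300°) gauche 5.1; COOH(0°)/CN(60°) gauche 2.3; tBu(120°)/CN(60°) gauche 3.8 → 11.2 kJ/mol.
E (eclipsed): COOH(0°)/CN(0°) eclipsed 8.1; tBu(120°)/H(120°) eclipsed 9.0; H(240°)/CH2Cl(240°) eclipsed 6.5 → 23.6 kJ/mol.
B has the lowest total (9.2 kJ/mol).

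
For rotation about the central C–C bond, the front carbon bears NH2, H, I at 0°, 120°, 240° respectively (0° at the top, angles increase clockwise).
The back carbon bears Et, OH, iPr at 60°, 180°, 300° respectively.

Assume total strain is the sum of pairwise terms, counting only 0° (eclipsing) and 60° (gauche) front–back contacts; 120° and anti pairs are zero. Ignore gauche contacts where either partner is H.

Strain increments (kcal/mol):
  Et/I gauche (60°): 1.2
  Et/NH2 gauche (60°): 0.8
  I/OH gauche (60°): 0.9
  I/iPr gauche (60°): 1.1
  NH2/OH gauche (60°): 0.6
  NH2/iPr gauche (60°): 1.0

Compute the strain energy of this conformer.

This conformer (staggered): NH2(0°)/Et(60°) gauche 0.8; NH2(0°)/iPr(300°) gauche 1.0; I(240°)/OH(180°) gauche 0.9; I(240°)/iPr(300°) gauche 1.1 → 3.8 kcal/mol.

3.8 kcal/mol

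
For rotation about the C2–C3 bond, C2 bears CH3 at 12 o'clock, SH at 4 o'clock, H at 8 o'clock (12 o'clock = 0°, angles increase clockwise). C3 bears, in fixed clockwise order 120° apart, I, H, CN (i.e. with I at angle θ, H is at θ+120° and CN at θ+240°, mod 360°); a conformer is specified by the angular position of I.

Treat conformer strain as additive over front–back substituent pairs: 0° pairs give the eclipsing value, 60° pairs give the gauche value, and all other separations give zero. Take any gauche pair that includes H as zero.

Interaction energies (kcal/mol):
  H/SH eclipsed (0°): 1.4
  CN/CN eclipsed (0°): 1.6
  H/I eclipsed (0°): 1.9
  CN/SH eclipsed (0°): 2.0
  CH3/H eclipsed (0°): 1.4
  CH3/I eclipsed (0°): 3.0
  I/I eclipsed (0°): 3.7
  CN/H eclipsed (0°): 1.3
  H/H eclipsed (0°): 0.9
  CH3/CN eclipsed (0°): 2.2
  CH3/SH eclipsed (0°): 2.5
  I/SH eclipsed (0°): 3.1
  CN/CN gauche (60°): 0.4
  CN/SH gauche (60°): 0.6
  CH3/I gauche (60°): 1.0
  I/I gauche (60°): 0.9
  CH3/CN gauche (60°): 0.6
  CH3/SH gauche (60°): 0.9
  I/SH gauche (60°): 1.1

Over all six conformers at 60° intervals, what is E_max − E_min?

4.6 kcal/mol

I at 0° (eclipsed): CH3(0°)/I(0°) eclipsed 3.0; SH(120°)/H(120°) eclipsed 1.4; H(240°)/CN(240°) eclipsed 1.3 → 5.7 kcal/mol.
I at 60° (staggered): CH3(0°)/I(60°) gauche 1.0; CH3(0°)/CN(300°) gauche 0.6; SH(120°)/I(60°) gauche 1.1 → 2.7 kcal/mol.
I at 120° (eclipsed): CH3(0°)/CN(0°) eclipsed 2.2; SH(120°)/I(120°) eclipsed 3.1; H(240°)/H(240°) eclipsed 0.9 → 6.2 kcal/mol.
I at 180° (staggered): CH3(0°)/CN(60°) gauche 0.6; SH(120°)/I(180°) gauche 1.1; SH(120°)/CN(60°) gauche 0.6 → 2.3 kcal/mol.
I at 240° (eclipsed): CH3(0°)/H(0°) eclipsed 1.4; SH(120°)/CN(120°) eclipsed 2.0; H(240°)/I(240°) eclipsed 1.9 → 5.3 kcal/mol.
I at 300° (staggered): CH3(0°)/I(300°) gauche 1.0; SH(120°)/CN(180°) gauche 0.6 → 1.6 kcal/mol.
Max at 120° (6.2 kcal/mol), min at 300° (1.6 kcal/mol); barrier = 4.6 kcal/mol.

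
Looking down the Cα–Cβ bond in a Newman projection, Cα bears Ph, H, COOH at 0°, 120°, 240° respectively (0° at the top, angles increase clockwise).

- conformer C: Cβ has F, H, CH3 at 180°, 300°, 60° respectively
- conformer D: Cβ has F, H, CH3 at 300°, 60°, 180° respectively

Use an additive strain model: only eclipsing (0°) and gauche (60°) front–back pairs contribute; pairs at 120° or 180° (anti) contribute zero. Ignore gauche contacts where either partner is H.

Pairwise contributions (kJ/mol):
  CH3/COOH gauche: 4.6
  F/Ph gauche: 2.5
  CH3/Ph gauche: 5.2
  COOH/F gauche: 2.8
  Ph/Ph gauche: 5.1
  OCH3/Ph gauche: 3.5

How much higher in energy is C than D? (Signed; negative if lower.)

C (staggered): Ph–CH3 gauche, COOH–F gauche; 5.2 + 2.8 = 8.0 kJ/mol.
D (staggered): Ph–F gauche, COOH–F gauche, COOH–CH3 gauche; 2.5 + 2.8 + 4.6 = 9.9 kJ/mol.
E(C) − E(D) = 8.0 − 9.9 = -1.9 kJ/mol.

-1.9 kJ/mol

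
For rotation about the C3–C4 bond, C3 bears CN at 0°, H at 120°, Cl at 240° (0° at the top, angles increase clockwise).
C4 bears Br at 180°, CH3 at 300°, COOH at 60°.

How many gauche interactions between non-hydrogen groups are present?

Non-H gauche pairs: CN(0°)/CH3(300°); CN(0°)/COOH(60°); Cl(240°)/Br(180°); Cl(240°)/CH3(300°) — 4 interactions.

4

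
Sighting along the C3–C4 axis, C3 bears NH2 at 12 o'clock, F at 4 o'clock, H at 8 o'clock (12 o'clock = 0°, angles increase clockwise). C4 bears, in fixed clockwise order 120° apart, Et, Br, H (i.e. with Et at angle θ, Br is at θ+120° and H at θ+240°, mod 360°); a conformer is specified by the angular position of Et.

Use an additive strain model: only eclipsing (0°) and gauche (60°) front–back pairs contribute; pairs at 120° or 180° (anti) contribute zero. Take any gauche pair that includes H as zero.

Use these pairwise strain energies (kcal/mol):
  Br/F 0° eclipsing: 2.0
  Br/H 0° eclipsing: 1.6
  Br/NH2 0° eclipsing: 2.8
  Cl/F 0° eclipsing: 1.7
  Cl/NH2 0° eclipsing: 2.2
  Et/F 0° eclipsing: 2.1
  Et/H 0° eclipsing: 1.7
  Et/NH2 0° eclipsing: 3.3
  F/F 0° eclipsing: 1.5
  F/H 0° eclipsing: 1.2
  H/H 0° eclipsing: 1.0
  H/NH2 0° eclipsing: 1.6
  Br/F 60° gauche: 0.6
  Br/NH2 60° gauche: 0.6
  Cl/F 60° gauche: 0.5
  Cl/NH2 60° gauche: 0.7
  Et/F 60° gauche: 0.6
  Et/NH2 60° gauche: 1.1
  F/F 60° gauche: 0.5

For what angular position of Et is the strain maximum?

0°

Et at 0° is eclipsed. NH2 at 0° is eclipsed with Et at 0° (3.3); F at 120° is eclipsed with Br at 120° (2.0); H at 240° is eclipsed with H at 240° (1.0). Total 6.3 kcal/mol.
Et at 60° is staggered. NH2 at 0° is gauche with Et at 60° (1.1); F at 120° is gauche with Et at 60° (0.6); F at 120° is gauche with Br at 180° (0.6). Total 2.3 kcal/mol.
Et at 120° is eclipsed. NH2 at 0° is eclipsed with H at 0° (1.6); F at 120° is eclipsed with Et at 120° (2.1); H at 240° is eclipsed with Br at 240° (1.6). Total 5.3 kcal/mol.
Et at 180° is staggered. NH2 at 0° is gauche with Br at 300° (0.6); F at 120° is gauche with Et at 180° (0.6). Total 1.2 kcal/mol.
Et at 240° is eclipsed. NH2 at 0° is eclipsed with Br at 0° (2.8); F at 120° is eclipsed with H at 120° (1.2); H at 240° is eclipsed with Et at 240° (1.7). Total 5.7 kcal/mol.
Et at 300° is staggered. NH2 at 0° is gauche with Et at 300° (1.1); NH2 at 0° is gauche with Br at 60° (0.6); F at 120° is gauche with Br at 60° (0.6). Total 2.3 kcal/mol.
The maximum (6.3 kcal/mol) occurs with Et at 0°.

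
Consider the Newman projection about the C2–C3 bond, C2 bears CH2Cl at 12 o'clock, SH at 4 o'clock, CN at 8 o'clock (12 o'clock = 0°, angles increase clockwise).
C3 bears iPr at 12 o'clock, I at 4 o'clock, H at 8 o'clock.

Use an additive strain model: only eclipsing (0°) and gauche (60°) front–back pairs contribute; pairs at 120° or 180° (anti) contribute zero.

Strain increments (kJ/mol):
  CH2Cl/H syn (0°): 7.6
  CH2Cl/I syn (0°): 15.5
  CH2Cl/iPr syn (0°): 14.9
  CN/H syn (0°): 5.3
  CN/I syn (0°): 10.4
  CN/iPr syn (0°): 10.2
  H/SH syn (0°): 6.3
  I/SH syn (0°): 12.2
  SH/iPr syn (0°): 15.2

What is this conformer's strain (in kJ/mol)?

This conformer (eclipsed): CH2Cl(0°)/iPr(0°) eclipsed 14.9; SH(120°)/I(120°) eclipsed 12.2; CN(240°)/H(240°) eclipsed 5.3 → 32.4 kJ/mol.

32.4 kJ/mol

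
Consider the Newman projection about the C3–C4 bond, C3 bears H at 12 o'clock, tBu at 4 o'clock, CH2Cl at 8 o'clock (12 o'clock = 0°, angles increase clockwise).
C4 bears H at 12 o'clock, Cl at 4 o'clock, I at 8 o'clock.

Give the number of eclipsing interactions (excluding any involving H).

Non-H eclipsing pairs: tBu(120°)/Cl(120°); CH2Cl(240°)/I(240°) — 2 interactions.

2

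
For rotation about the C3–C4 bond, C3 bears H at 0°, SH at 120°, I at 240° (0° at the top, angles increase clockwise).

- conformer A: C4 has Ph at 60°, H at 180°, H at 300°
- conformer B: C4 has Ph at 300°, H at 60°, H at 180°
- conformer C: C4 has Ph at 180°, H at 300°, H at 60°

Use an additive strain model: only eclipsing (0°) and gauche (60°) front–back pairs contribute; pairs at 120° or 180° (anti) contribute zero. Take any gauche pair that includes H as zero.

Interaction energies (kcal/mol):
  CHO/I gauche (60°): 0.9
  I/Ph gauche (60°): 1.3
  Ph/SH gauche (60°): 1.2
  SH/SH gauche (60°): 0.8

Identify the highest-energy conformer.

A (staggered): SH(120°)/Ph(60°) gauche 1.2 → 1.2 kcal/mol.
B (staggered): I(240°)/Ph(300°) gauche 1.3 → 1.3 kcal/mol.
C (staggered): SH(120°)/Ph(180°) gauche 1.2; I(240°)/Ph(180°) gauche 1.3 → 2.5 kcal/mol.
C has the highest total (2.5 kcal/mol).

C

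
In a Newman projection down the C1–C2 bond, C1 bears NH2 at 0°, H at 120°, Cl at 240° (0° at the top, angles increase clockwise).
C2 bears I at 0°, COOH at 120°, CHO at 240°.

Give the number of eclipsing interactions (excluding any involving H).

2

Non-H eclipsing pairs: NH2(0°)/I(0°); Cl(240°)/CHO(240°) — 2 interactions.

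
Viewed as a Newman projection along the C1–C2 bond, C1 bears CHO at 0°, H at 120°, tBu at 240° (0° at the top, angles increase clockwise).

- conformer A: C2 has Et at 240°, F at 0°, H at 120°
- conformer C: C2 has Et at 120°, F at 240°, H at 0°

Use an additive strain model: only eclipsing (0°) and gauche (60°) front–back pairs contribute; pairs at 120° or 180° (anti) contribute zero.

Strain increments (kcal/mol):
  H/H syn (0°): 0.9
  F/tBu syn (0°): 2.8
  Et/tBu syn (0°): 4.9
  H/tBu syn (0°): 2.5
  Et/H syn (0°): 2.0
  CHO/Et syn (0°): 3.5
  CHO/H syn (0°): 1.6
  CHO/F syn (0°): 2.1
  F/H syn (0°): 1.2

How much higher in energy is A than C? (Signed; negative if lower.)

A (eclipsed): CHO–F eclipsed, H–H eclipsed, tBu–Et eclipsed; 2.1 + 0.9 + 4.9 = 7.9 kcal/mol.
C (eclipsed): CHO–H eclipsed, H–Et eclipsed, tBu–F eclipsed; 1.6 + 2.0 + 2.8 = 6.4 kcal/mol.
E(A) − E(C) = 7.9 − 6.4 = +1.5 kcal/mol.

+1.5 kcal/mol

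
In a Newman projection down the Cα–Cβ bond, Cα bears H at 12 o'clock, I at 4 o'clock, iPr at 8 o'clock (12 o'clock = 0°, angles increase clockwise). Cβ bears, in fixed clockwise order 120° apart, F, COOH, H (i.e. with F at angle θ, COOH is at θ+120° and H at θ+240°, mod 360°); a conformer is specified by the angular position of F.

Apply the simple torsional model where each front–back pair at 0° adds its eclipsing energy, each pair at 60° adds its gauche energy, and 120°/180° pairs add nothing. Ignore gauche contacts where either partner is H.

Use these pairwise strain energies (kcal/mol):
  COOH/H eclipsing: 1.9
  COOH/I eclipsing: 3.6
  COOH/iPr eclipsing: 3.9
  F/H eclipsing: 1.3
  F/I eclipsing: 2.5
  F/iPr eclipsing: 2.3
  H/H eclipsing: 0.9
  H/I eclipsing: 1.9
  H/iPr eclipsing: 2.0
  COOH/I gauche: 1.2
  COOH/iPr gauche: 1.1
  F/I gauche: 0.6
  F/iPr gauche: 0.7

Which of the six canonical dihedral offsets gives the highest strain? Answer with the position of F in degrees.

F at 0° (eclipsed): H(0°)/F(0°) eclipsed 1.3; I(120°)/COOH(120°) eclipsed 3.6; iPr(240°)/H(240°) eclipsed 2.0 → 6.9 kcal/mol.
F at 60° (staggered): I(120°)/F(60°) gauche 0.6; I(120°)/COOH(180°) gauche 1.2; iPr(240°)/COOH(180°) gauche 1.1 → 2.9 kcal/mol.
F at 120° (eclipsed): H(0°)/H(0°) eclipsed 0.9; I(120°)/F(120°) eclipsed 2.5; iPr(240°)/COOH(240°) eclipsed 3.9 → 7.3 kcal/mol.
F at 180° (staggered): I(120°)/F(180°) gauche 0.6; iPr(240°)/F(180°) gauche 0.7; iPr(240°)/COOH(300°) gauche 1.1 → 2.4 kcal/mol.
F at 240° (eclipsed): H(0°)/COOH(0°) eclipsed 1.9; I(120°)/H(120°) eclipsed 1.9; iPr(240°)/F(240°) eclipsed 2.3 → 6.1 kcal/mol.
F at 300° (staggered): I(120°)/COOH(60°) gauche 1.2; iPr(240°)/F(300°) gauche 0.7 → 1.9 kcal/mol.
The maximum (7.3 kcal/mol) occurs with F at 120°.

120°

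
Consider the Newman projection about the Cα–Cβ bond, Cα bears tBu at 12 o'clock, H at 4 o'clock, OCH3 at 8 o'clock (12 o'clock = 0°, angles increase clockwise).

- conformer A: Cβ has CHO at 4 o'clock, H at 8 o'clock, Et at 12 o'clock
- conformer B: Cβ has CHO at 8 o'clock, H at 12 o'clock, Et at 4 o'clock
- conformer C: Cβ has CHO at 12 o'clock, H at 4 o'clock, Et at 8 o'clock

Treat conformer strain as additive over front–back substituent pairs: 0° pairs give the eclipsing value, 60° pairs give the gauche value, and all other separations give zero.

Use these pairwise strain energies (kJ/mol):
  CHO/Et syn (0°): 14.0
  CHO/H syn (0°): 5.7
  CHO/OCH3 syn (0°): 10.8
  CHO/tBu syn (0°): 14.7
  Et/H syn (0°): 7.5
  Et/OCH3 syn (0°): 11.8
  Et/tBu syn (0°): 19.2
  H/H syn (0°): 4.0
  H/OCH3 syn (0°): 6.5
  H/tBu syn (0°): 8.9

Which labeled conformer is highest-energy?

A (eclipsed): tBu–Et eclipsed, H–CHO eclipsed, OCH3–H eclipsed; 19.2 + 5.7 + 6.5 = 31.4 kJ/mol.
B (eclipsed): tBu–H eclipsed, H–Et eclipsed, OCH3–CHO eclipsed; 8.9 + 7.5 + 10.8 = 27.2 kJ/mol.
C (eclipsed): tBu–CHO eclipsed, H–H eclipsed, OCH3–Et eclipsed; 14.7 + 4.0 + 11.8 = 30.5 kJ/mol.
A has the highest total (31.4 kJ/mol).

A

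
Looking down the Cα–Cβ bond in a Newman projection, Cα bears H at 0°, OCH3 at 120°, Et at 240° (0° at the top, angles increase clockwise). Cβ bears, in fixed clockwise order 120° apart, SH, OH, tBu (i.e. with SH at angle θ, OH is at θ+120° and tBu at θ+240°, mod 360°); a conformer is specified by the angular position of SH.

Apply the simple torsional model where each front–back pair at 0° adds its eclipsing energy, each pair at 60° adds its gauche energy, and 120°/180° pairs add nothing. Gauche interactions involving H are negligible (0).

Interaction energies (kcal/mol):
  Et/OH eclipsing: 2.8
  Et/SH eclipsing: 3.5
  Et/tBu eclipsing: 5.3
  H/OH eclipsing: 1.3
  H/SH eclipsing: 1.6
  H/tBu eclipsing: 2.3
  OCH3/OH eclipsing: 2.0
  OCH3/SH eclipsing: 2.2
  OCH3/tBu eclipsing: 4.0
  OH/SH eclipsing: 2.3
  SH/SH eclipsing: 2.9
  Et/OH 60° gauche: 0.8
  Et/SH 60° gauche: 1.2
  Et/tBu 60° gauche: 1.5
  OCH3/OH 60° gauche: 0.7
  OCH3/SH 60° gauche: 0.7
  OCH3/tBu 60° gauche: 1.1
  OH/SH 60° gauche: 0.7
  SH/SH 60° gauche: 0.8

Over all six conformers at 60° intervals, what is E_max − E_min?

5.2 kcal/mol

SH at 0° is eclipsed. H at 0° is eclipsed with SH at 0° (1.6); OCH3 at 120° is eclipsed with OH at 120° (2.0); Et at 240° is eclipsed with tBu at 240° (5.3). Total 8.9 kcal/mol.
SH at 60° is staggered. OCH3 at 120° is gauche with SH at 60° (0.7); OCH3 at 120° is gauche with OH at 180° (0.7); Et at 240° is gauche with OH at 180° (0.8); Et at 240° is gauche with tBu at 300° (1.5). Total 3.7 kcal/mol.
SH at 120° is eclipsed. H at 0° is eclipsed with tBu at 0° (2.3); OCH3 at 120° is eclipsed with SH at 120° (2.2); Et at 240° is eclipsed with OH at 240° (2.8). Total 7.3 kcal/mol.
SH at 180° is staggered. OCH3 at 120° is gauche with SH at 180° (0.7); OCH3 at 120° is gauche with tBu at 60° (1.1); Et at 240° is gauche with SH at 180° (1.2); Et at 240° is gauche with OH at 300° (0.8). Total 3.8 kcal/mol.
SH at 240° is eclipsed. H at 0° is eclipsed with OH at 0° (1.3); OCH3 at 120° is eclipsed with tBu at 120° (4.0); Et at 240° is eclipsed with SH at 240° (3.5). Total 8.8 kcal/mol.
SH at 300° is staggered. OCH3 at 120° is gauche with OH at 60° (0.7); OCH3 at 120° is gauche with tBu at 180° (1.1); Et at 240° is gauche with SH at 300° (1.2); Et at 240° is gauche with tBu at 180° (1.5). Total 4.5 kcal/mol.
Max at 0° (8.9 kcal/mol), min at 60° (3.7 kcal/mol); barrier = 5.2 kcal/mol.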